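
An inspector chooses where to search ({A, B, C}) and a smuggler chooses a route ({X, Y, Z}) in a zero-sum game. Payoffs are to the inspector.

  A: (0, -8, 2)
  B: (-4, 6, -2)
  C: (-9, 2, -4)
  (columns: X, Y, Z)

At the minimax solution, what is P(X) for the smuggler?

7/9

Row minima: A → -8, B → -4, C → -9; maximin = -4.
Column maxima: X → 0, Y → 6, Z → 2; minimax = 0.
-4 ≠ 0, so there is no saddle point; optimal play is mixed.
C is strictly dominated by B, so the inspector never plays it.
Z is strictly dominated by X (it gives the inspector strictly more in every row), so the smuggler never plays it.
On the remaining 2×2 (A, B vs X, Y):
Let the inspector play A with probability p. Expected payoff against X: 0p + (-4)(1−p) = 4p − 4; against Y: (-8)p + 6(1−p) = −14p + 6.
Setting these equal: 4p − 4 = −14p + 6 ⇒ 18p = 10 ⇒ p = 5/9, and the value is (4)·(5/9) − 4 = -16/9.
For the smuggler: with q = P(X), equating A's and B's payoffs gives 8q − 8 = −10q + 6 ⇒ q = 7/9.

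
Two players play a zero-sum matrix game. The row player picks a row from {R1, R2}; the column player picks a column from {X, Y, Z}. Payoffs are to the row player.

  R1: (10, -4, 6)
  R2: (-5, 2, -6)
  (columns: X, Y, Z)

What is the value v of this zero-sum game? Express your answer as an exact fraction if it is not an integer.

-2/3

Row minima: R1 → -4, R2 → -6; maximin = -4.
Column maxima: X → 10, Y → 2, Z → 6; minimax = 2.
-4 ≠ 2, so there is no saddle point; optimal play is mixed.
X is strictly dominated by Z (it gives the row player strictly more in every row), so the column player never plays it.
On the remaining 2×2 (R1, R2 vs Y, Z):
Let the row player play R1 with probability p. Expected payoff against Y: (-4)p + 2(1−p) = −6p + 2; against Z: 6p + (-6)(1−p) = 12p − 6.
Setting these equal: −6p + 2 = 12p − 6 ⇒ −18p = -8 ⇒ p = 4/9, and the value is (-6)·(4/9) + 2 = -2/3.
For the column player: with q = P(Y), equating R1's and R2's payoffs gives −10q + 6 = 8q − 6 ⇒ q = 2/3.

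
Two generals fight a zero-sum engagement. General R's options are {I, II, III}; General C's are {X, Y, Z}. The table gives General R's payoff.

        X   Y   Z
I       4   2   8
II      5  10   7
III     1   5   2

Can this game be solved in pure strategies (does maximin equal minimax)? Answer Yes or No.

Row minima: I → 2, II → 5, III → 1; maximin = 5.
Column maxima: X → 5, Y → 10, Z → 8; minimax = 5.
maximin = minimax = 5, so a saddle point exists.

Yes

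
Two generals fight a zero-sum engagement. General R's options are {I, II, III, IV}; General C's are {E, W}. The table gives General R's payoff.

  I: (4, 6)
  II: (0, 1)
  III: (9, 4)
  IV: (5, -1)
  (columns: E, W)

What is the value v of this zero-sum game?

Row minima: I → 4, II → 0, III → 4, IV → -1; maximin = 4.
Column maxima: E → 9, W → 6; minimax = 6.
4 ≠ 6, so there is no saddle point; optimal play is mixed.
II is strictly dominated by I, so General R never plays it.
IV is strictly dominated by III, so General R never plays it.
On the remaining 2×2 (I, III vs E, W):
Let General R play I with probability p. Expected payoff against E: 4p + 9(1−p) = −5p + 9; against W: 6p + 4(1−p) = 2p + 4.
Setting these equal: −5p + 9 = 2p + 4 ⇒ −7p = -5 ⇒ p = 5/7, and the value is (-5)·(5/7) + 9 = 38/7.
For General C: with q = P(E), equating I's and III's payoffs gives −2q + 6 = 5q + 4 ⇒ q = 2/7.

38/7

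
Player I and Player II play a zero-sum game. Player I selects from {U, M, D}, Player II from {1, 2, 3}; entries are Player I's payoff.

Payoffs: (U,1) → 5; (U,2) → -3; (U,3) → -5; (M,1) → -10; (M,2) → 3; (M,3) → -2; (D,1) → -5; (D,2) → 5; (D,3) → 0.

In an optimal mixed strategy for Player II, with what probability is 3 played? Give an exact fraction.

2/3

Row minima: U → -5, M → -10, D → -5; maximin = -5.
Column maxima: 1 → 5, 2 → 5, 3 → 0; minimax = 0.
-5 ≠ 0, so there is no saddle point; optimal play is mixed.
M is strictly dominated by D, so Player I never plays it.
2 is strictly dominated by 3 (it gives Player I strictly more in every row), so Player II never plays it.
On the remaining 2×2 (U, D vs 1, 3):
Let Player I play U with probability p. Expected payoff against 1: 5p + (-5)(1−p) = 10p − 5; against 3: (-5)p + 0(1−p) = −5p.
Setting these equal: 10p − 5 = −5p ⇒ 15p = 5 ⇒ p = 1/3, and the value is (10)·(1/3) − 5 = -5/3.
For Player II: with q = P(1), equating U's and D's payoffs gives 10q − 5 = −5q ⇒ q = 1/3.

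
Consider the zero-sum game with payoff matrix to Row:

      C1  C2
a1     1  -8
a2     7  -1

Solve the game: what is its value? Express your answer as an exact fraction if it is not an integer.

Row minima: a1 → -8, a2 → -1; maximin = -1.
Column maxima: C1 → 7, C2 → -1; minimax = -1.
Since maximin = minimax = -1, there is a saddle point and the value is -1.

-1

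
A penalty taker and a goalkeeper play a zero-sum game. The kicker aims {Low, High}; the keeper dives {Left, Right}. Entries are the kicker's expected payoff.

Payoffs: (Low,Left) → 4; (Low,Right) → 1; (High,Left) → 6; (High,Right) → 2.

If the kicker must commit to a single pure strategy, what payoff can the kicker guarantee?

2

Row minima: Low → 1, High → 2.
The best of these is 2.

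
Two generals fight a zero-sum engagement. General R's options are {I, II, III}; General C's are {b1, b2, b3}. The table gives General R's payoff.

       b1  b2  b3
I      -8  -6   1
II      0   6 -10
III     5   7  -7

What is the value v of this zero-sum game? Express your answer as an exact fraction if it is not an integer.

Row minima: I → -8, II → -10, III → -7; maximin = -7.
Column maxima: b1 → 5, b2 → 7, b3 → 1; minimax = 1.
-7 ≠ 1, so there is no saddle point; optimal play is mixed.
II is strictly dominated by III, so General R never plays it.
b2 is strictly dominated by b1 (it gives General R strictly more in every row), so General C never plays it.
On the remaining 2×2 (I, III vs b1, b3):
Let General R play I with probability p. Expected payoff against b1: (-8)p + 5(1−p) = −13p + 5; against b3: 1p + (-7)(1−p) = 8p − 7.
Setting these equal: −13p + 5 = 8p − 7 ⇒ −21p = -12 ⇒ p = 4/7, and the value is (-13)·(4/7) + 5 = -17/7.
For General C: with q = P(b1), equating I's and III's payoffs gives −9q + 1 = 12q − 7 ⇒ q = 8/21.

-17/7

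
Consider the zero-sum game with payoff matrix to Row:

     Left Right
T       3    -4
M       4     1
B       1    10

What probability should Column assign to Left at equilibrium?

3/4

Row minima: T → -4, M → 1, B → 1; maximin = 1.
Column maxima: Left → 4, Right → 10; minimax = 4.
1 ≠ 4, so there is no saddle point; optimal play is mixed.
T is strictly dominated by M, so Row never plays it.
On the remaining 2×2 (M, B vs Left, Right):
Let Row play M with probability p. Expected payoff against Left: 4p + 1(1−p) = 3p + 1; against Right: 1p + 10(1−p) = −9p + 10.
Setting these equal: 3p + 1 = −9p + 10 ⇒ 12p = 9 ⇒ p = 3/4, and the value is (3)·(3/4) + 1 = 13/4.
For Column: with q = P(Left), equating M's and B's payoffs gives 3q + 1 = −9q + 10 ⇒ q = 3/4.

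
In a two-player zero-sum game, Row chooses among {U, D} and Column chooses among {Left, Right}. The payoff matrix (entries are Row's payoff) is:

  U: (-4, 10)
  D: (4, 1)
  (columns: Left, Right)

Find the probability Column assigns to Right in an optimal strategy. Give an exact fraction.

Row minima: U → -4, D → 1; maximin = 1.
Column maxima: Left → 4, Right → 10; minimax = 4.
1 ≠ 4, so there is no saddle point; optimal play is mixed.
Let Row play U with probability p. Expected payoff against Left: (-4)p + 4(1−p) = −8p + 4; against Right: 10p + 1(1−p) = 9p + 1.
Setting these equal: −8p + 4 = 9p + 1 ⇒ −17p = -3 ⇒ p = 3/17, and the value is (-8)·(3/17) + 4 = 44/17.
For Column: with q = P(Left), equating U's and D's payoffs gives −14q + 10 = 3q + 1 ⇒ q = 9/17.

8/17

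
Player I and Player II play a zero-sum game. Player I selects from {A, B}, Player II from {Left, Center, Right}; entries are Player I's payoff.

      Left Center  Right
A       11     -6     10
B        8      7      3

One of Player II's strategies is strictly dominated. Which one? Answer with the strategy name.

Center holds Player I's payoff strictly below Left in every row: -6 < 11, 7 < 8.
So Left is strictly dominated for Player II.

Left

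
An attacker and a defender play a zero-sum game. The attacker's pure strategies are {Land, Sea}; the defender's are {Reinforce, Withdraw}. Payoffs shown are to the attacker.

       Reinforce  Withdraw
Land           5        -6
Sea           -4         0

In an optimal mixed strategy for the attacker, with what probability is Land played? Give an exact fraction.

Row minima: Land → -6, Sea → -4; maximin = -4.
Column maxima: Reinforce → 5, Withdraw → 0; minimax = 0.
-4 ≠ 0, so there is no saddle point; optimal play is mixed.
Let the attacker play Land with probability p. Expected payoff against Reinforce: 5p + (-4)(1−p) = 9p − 4; against Withdraw: (-6)p + 0(1−p) = −6p.
Setting these equal: 9p − 4 = −6p ⇒ 15p = 4 ⇒ p = 4/15, and the value is (9)·(4/15) − 4 = -8/5.
For the defender: with q = P(Reinforce), equating Land's and Sea's payoffs gives 11q − 6 = −4q ⇒ q = 2/5.

4/15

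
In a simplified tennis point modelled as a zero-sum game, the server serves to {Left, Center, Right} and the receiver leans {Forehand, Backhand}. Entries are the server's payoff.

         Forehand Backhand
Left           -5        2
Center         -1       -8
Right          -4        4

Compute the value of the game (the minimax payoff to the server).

Row minima: Left → -5, Center → -8, Right → -4; maximin = -4.
Column maxima: Forehand → -1, Backhand → 4; minimax = -1.
-4 ≠ -1, so there is no saddle point; optimal play is mixed.
Left is strictly dominated by Right, so the server never plays it.
On the remaining 2×2 (Center, Right vs Forehand, Backhand):
Let the server play Center with probability p. Expected payoff against Forehand: (-1)p + (-4)(1−p) = 3p − 4; against Backhand: (-8)p + 4(1−p) = −12p + 4.
Setting these equal: 3p − 4 = −12p + 4 ⇒ 15p = 8 ⇒ p = 8/15, and the value is (3)·(8/15) − 4 = -12/5.
For the receiver: with q = P(Forehand), equating Center's and Right's payoffs gives 7q − 8 = −8q + 4 ⇒ q = 4/5.

-12/5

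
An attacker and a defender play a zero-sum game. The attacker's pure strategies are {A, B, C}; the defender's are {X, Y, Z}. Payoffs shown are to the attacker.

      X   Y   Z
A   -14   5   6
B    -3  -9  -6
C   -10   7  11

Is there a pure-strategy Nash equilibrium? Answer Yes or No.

No

Row minima: A → -14, B → -9, C → -10; maximin = -9.
Column maxima: X → -3, Y → 7, Z → 11; minimax = -3.
-9 ≠ -3, so no pure-strategy equilibrium exists.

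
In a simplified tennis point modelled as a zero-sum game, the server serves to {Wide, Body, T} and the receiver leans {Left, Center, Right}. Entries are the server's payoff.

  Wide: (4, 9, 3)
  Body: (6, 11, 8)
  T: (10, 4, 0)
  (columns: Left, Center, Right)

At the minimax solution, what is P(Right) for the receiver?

Row minima: Wide → 3, Body → 6, T → 0; maximin = 6.
Column maxima: Left → 10, Center → 11, Right → 8; minimax = 8.
6 ≠ 8, so there is no saddle point; optimal play is mixed.
Wide is strictly dominated by Body, so the server never plays it.
Center is strictly dominated by Right (it gives the server strictly more in every row), so the receiver never plays it.
On the remaining 2×2 (Body, T vs Left, Right):
Let the server play Body with probability p. Expected payoff against Left: 6p + 10(1−p) = −4p + 10; against Right: 8p + 0(1−p) = 8p.
Setting these equal: −4p + 10 = 8p ⇒ −12p = -10 ⇒ p = 5/6, and the value is (-4)·(5/6) + 10 = 20/3.
For the receiver: with q = P(Left), equating Body's and T's payoffs gives −2q + 8 = 10q ⇒ q = 2/3.

1/3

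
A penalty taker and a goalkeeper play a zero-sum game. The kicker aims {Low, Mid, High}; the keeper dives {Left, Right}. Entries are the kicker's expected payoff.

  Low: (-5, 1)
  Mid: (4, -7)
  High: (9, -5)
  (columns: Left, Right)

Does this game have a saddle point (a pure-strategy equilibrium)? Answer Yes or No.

Row minima: Low → -5, Mid → -7, High → -5; maximin = -5.
Column maxima: Left → 9, Right → 1; minimax = 1.
-5 ≠ 1, so no pure-strategy equilibrium exists.

No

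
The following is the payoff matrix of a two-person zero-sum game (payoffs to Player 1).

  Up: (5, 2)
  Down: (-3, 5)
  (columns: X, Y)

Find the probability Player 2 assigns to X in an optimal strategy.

3/11

Row minima: Up → 2, Down → -3; maximin = 2.
Column maxima: X → 5, Y → 5; minimax = 5.
2 ≠ 5, so there is no saddle point; optimal play is mixed.
Let Player 1 play Up with probability p. Expected payoff against X: 5p + (-3)(1−p) = 8p − 3; against Y: 2p + 5(1−p) = −3p + 5.
Setting these equal: 8p − 3 = −3p + 5 ⇒ 11p = 8 ⇒ p = 8/11, and the value is (8)·(8/11) − 3 = 31/11.
For Player 2: with q = P(X), equating Up's and Down's payoffs gives 3q + 2 = −8q + 5 ⇒ q = 3/11.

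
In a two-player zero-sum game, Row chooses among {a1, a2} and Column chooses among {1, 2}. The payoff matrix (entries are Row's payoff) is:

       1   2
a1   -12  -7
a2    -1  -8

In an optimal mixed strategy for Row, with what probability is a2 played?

5/12

Row minima: a1 → -12, a2 → -8; maximin = -8.
Column maxima: 1 → -1, 2 → -7; minimax = -7.
-8 ≠ -7, so there is no saddle point; optimal play is mixed.
Let Row play a1 with probability p. Expected payoff against 1: (-12)p + (-1)(1−p) = −11p − 1; against 2: (-7)p + (-8)(1−p) = p − 8.
Setting these equal: −11p − 1 = p − 8 ⇒ −12p = -7 ⇒ p = 7/12, and the value is (-11)·(7/12) − 1 = -89/12.
For Column: with q = P(1), equating a1's and a2's payoffs gives −5q − 7 = 7q − 8 ⇒ q = 1/12.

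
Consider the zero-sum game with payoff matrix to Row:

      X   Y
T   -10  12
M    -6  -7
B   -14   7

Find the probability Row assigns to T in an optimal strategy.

Row minima: T → -10, M → -7, B → -14; maximin = -7.
Column maxima: X → -6, Y → 12; minimax = -6.
-7 ≠ -6, so there is no saddle point; optimal play is mixed.
B is strictly dominated by T, so Row never plays it.
On the remaining 2×2 (T, M vs X, Y):
Let Row play T with probability p. Expected payoff against X: (-10)p + (-6)(1−p) = −4p − 6; against Y: 12p + (-7)(1−p) = 19p − 7.
Setting these equal: −4p − 6 = 19p − 7 ⇒ −23p = -1 ⇒ p = 1/23, and the value is (-4)·(1/23) − 6 = -142/23.
For Column: with q = P(X), equating T's and M's payoffs gives −22q + 12 = q − 7 ⇒ q = 19/23.

1/23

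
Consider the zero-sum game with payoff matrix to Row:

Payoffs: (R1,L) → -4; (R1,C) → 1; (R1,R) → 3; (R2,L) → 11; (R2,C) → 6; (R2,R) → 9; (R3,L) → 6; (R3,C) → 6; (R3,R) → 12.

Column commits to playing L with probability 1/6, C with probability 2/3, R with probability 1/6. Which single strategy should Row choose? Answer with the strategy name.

Expected payoff of R1: (1/6)·(-4) + (2/3)·1 + (1/6)·3 = 1/2.
Expected payoff of R2: (1/6)·11 + (2/3)·6 + (1/6)·9 = 22/3.
Expected payoff of R3: (1/6)·6 + (2/3)·6 + (1/6)·12 = 7.
The largest is 22/3, so Row's best response is R2.

R2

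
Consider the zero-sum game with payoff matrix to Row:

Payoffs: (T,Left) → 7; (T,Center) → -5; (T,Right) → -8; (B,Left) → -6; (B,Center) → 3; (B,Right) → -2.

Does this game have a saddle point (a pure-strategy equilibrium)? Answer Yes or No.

Row minima: T → -8, B → -6; maximin = -6.
Column maxima: Left → 7, Center → 3, Right → -2; minimax = -2.
-6 ≠ -2, so no pure-strategy equilibrium exists.

No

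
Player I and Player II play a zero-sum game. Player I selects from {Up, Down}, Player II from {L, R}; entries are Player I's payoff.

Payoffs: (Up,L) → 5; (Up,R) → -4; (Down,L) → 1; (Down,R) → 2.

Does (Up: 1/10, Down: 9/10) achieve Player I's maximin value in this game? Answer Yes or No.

Against L this mix gives (1/10)·5 + (9/10)·1 = 7/5.
Against R this mix gives (1/10)·(-4) + (9/10)·2 = 7/5.
All of Player II's active replies (L, R) yield 7/5, and no column does worse for Player I. The mix makes Player II indifferent and guarantees 7/5, so it is optimal.

Yes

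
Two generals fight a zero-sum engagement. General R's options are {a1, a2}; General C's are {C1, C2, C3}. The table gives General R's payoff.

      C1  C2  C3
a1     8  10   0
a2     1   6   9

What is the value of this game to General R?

9/2

Row minima: a1 → 0, a2 → 1; maximin = 1.
Column maxima: C1 → 8, C2 → 10, C3 → 9; minimax = 8.
1 ≠ 8, so there is no saddle point; optimal play is mixed.
C2 is strictly dominated by C1 (it gives General R strictly more in every row), so General C never plays it.
On the remaining 2×2 (a1, a2 vs C1, C3):
Let General R play a1 with probability p. Expected payoff against C1: 8p + 1(1−p) = 7p + 1; against C3: 0p + 9(1−p) = −9p + 9.
Setting these equal: 7p + 1 = −9p + 9 ⇒ 16p = 8 ⇒ p = 1/2, and the value is (7)·(1/2) + 1 = 9/2.
For General C: with q = P(C1), equating a1's and a2's payoffs gives 8q = −8q + 9 ⇒ q = 9/16.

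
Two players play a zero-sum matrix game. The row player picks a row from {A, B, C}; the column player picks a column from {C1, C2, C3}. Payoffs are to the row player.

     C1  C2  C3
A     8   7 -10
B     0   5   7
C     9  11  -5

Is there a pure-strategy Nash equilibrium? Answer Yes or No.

Row minima: A → -10, B → 0, C → -5; maximin = 0.
Column maxima: C1 → 9, C2 → 11, C3 → 7; minimax = 7.
0 ≠ 7, so no pure-strategy equilibrium exists.

No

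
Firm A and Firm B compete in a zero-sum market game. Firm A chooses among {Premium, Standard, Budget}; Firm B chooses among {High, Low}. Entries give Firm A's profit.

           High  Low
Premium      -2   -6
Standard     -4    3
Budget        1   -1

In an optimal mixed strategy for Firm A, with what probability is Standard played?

Row minima: Premium → -6, Standard → -4, Budget → -1; maximin = -1.
Column maxima: High → 1, Low → 3; minimax = 1.
-1 ≠ 1, so there is no saddle point; optimal play is mixed.
Premium is strictly dominated by Budget, so Firm A never plays it.
On the remaining 2×2 (Standard, Budget vs High, Low):
Let Firm A play Standard with probability p. Expected payoff against High: (-4)p + 1(1−p) = −5p + 1; against Low: 3p + (-1)(1−p) = 4p − 1.
Setting these equal: −5p + 1 = 4p − 1 ⇒ −9p = -2 ⇒ p = 2/9, and the value is (-5)·(2/9) + 1 = -1/9.
For Firm B: with q = P(High), equating Standard's and Budget's payoffs gives −7q + 3 = 2q − 1 ⇒ q = 4/9.

2/9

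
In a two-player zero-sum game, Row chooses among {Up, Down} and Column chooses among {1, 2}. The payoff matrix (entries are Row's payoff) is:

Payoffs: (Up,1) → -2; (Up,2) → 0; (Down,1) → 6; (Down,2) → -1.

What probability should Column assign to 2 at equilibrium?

Row minima: Up → -2, Down → -1; maximin = -1.
Column maxima: 1 → 6, 2 → 0; minimax = 0.
-1 ≠ 0, so there is no saddle point; optimal play is mixed.
Let Row play Up with probability p. Expected payoff against 1: (-2)p + 6(1−p) = −8p + 6; against 2: 0p + (-1)(1−p) = p − 1.
Setting these equal: −8p + 6 = p − 1 ⇒ −9p = -7 ⇒ p = 7/9, and the value is (-8)·(7/9) + 6 = -2/9.
For Column: with q = P(1), equating Up's and Down's payoffs gives −2q = 7q − 1 ⇒ q = 1/9.

8/9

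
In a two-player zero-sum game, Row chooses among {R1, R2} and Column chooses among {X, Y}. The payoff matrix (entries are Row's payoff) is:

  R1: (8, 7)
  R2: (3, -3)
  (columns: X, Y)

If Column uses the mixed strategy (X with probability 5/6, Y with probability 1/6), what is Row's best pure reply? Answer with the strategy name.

Expected payoff of R1: (5/6)·8 + (1/6)·7 = 47/6.
Expected payoff of R2: (5/6)·3 + (1/6)·(-3) = 2.
The largest is 47/6, so Row's best response is R1.

R1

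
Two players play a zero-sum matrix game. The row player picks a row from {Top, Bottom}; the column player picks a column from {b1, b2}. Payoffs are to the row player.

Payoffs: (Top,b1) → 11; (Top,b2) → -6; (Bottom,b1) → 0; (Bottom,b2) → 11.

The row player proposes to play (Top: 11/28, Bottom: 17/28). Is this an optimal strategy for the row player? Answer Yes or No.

Yes

Against b1 this mix gives (11/28)·11 + (17/28)·0 = 121/28.
Against b2 this mix gives (11/28)·(-6) + (17/28)·11 = 121/28.
All of the column player's active replies (b1, b2) yield 121/28, and no column does worse for the row player. The mix makes the column player indifferent and guarantees 121/28, so it is optimal.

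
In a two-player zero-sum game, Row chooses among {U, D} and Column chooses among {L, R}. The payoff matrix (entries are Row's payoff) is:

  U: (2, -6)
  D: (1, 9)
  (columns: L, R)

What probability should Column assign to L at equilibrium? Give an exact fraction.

15/16

Row minima: U → -6, D → 1; maximin = 1.
Column maxima: L → 2, R → 9; minimax = 2.
1 ≠ 2, so there is no saddle point; optimal play is mixed.
Let Row play U with probability p. Expected payoff against L: 2p + 1(1−p) = p + 1; against R: (-6)p + 9(1−p) = −15p + 9.
Setting these equal: p + 1 = −15p + 9 ⇒ 16p = 8 ⇒ p = 1/2, and the value is (1)·(1/2) + 1 = 3/2.
For Column: with q = P(L), equating U's and D's payoffs gives 8q − 6 = −8q + 9 ⇒ q = 15/16.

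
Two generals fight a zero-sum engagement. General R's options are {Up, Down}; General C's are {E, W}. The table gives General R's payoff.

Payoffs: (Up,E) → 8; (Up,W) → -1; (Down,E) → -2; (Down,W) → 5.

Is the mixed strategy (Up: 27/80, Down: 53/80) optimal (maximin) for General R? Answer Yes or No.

No

Against E this mix gives (27/80)·8 + (53/80)·(-2) = 11/8.
Against W this mix gives (27/80)·(-1) + (53/80)·5 = 119/40.
General C will play E, holding General R to 11/8. Shifting weight toward the row that does better against E would raise this floor (the equalizing mix achieves 19/8 against both E and W), so the proposed strategy is not optimal.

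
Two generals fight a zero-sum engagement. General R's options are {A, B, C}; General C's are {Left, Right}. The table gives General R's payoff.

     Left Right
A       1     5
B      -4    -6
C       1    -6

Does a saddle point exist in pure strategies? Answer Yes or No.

Row minima: A → 1, B → -6, C → -6; maximin = 1.
Column maxima: Left → 1, Right → 5; minimax = 1.
maximin = minimax = 1, so a saddle point exists.

Yes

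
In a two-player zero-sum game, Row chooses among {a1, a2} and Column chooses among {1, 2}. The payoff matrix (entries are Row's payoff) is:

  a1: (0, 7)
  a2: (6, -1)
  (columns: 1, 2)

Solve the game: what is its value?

3

Row minima: a1 → 0, a2 → -1; maximin = 0.
Column maxima: 1 → 6, 2 → 7; minimax = 6.
0 ≠ 6, so there is no saddle point; optimal play is mixed.
Let Row play a1 with probability p. Expected payoff against 1: 0p + 6(1−p) = −6p + 6; against 2: 7p + (-1)(1−p) = 8p − 1.
Setting these equal: −6p + 6 = 8p − 1 ⇒ −14p = -7 ⇒ p = 1/2, and the value is (-6)·(1/2) + 6 = 3.
For Column: with q = P(1), equating a1's and a2's payoffs gives −7q + 7 = 7q − 1 ⇒ q = 4/7.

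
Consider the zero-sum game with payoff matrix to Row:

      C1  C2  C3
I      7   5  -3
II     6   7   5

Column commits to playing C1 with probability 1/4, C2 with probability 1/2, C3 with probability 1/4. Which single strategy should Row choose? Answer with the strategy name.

II

Expected payoff of I: (1/4)·7 + (1/2)·5 + (1/4)·(-3) = 7/2.
Expected payoff of II: (1/4)·6 + (1/2)·7 + (1/4)·5 = 25/4.
The largest is 25/4, so Row's best response is II.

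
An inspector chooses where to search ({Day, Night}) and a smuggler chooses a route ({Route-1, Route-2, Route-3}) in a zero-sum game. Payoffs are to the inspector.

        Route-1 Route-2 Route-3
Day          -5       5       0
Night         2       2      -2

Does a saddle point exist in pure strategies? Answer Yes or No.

No

Row minima: Day → -5, Night → -2; maximin = -2.
Column maxima: Route-1 → 2, Route-2 → 5, Route-3 → 0; minimax = 0.
-2 ≠ 0, so no pure-strategy equilibrium exists.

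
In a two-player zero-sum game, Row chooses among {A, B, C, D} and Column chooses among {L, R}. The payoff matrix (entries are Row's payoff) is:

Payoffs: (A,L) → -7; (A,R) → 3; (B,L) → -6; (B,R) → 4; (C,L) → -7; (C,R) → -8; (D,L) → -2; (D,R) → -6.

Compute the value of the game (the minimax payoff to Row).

-22/7

Row minima: A → -7, B → -6, C → -8, D → -6; maximin = -6.
Column maxima: L → -2, R → 4; minimax = -2.
-6 ≠ -2, so there is no saddle point; optimal play is mixed.
A is strictly dominated by B, so Row never plays it.
C is strictly dominated by B, so Row never plays it.
On the remaining 2×2 (B, D vs L, R):
Let Row play B with probability p. Expected payoff against L: (-6)p + (-2)(1−p) = −4p − 2; against R: 4p + (-6)(1−p) = 10p − 6.
Setting these equal: −4p − 2 = 10p − 6 ⇒ −14p = -4 ⇒ p = 2/7, and the value is (-4)·(2/7) − 2 = -22/7.
For Column: with q = P(L), equating B's and D's payoffs gives −10q + 4 = 4q − 6 ⇒ q = 5/7.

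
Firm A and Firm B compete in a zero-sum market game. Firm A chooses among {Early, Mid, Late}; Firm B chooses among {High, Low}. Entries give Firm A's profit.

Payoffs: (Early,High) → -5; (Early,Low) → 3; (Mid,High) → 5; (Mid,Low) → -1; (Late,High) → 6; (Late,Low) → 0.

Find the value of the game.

Row minima: Early → -5, Mid → -1, Late → 0; maximin = 0.
Column maxima: High → 6, Low → 3; minimax = 3.
0 ≠ 3, so there is no saddle point; optimal play is mixed.
Mid is strictly dominated by Late, so Firm A never plays it.
On the remaining 2×2 (Early, Late vs High, Low):
Let Firm A play Early with probability p. Expected payoff against High: (-5)p + 6(1−p) = −11p + 6; against Low: 3p + 0(1−p) = 3p.
Setting these equal: −11p + 6 = 3p ⇒ −14p = -6 ⇒ p = 3/7, and the value is (-11)·(3/7) + 6 = 9/7.
For Firm B: with q = P(High), equating Early's and Late's payoffs gives −8q + 3 = 6q ⇒ q = 3/14.

9/7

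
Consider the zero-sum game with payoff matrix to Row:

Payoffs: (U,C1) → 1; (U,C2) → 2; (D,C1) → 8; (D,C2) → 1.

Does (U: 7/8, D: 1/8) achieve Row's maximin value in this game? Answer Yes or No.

Against C1 this mix gives (7/8)·1 + (1/8)·8 = 15/8.
Against C2 this mix gives (7/8)·2 + (1/8)·1 = 15/8.
All of Column's active replies (C1, C2) yield 15/8, and no column does worse for Row. The mix makes Column indifferent and guarantees 15/8, so it is optimal.

Yes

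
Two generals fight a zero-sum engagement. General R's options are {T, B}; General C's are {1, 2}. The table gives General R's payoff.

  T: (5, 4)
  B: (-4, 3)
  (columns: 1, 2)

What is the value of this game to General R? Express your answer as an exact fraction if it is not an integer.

Row minima: T → 4, B → -4; maximin = 4.
Column maxima: 1 → 5, 2 → 4; minimax = 4.
Since maximin = minimax = 4, there is a saddle point and the value is 4.

4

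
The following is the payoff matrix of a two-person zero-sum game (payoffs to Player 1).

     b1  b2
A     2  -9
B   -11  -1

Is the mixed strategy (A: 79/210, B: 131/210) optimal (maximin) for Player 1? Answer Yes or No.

No

Against b1 this mix gives (79/210)·2 + (131/210)·(-11) = -1283/210.
Against b2 this mix gives (79/210)·(-9) + (131/210)·(-1) = -421/105.
Player 2 will play b1, holding Player 1 to -1283/210. Shifting weight toward the row that does better against b1 would raise this floor (the equalizing mix achieves -101/21 against both b1 and b2), so the proposed strategy is not optimal.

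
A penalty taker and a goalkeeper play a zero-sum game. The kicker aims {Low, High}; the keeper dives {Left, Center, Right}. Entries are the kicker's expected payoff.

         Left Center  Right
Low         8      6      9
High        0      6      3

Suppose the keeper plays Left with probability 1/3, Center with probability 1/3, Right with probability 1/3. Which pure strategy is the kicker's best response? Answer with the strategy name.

Expected payoff of Low: (1/3)·8 + (1/3)·6 + (1/3)·9 = 23/3.
Expected payoff of High: (1/3)·0 + (1/3)·6 + (1/3)·3 = 3.
The largest is 23/3, so the kicker's best response is Low.

Low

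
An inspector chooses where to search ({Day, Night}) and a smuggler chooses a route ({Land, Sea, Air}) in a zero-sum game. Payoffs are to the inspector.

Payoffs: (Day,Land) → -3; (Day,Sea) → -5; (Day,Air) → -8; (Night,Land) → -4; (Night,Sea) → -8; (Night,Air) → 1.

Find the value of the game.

-23/4

Row minima: Day → -8, Night → -8; maximin = -8.
Column maxima: Land → -3, Sea → -5, Air → 1; minimax = -5.
-8 ≠ -5, so there is no saddle point; optimal play is mixed.
Land is strictly dominated by Sea (it gives the inspector strictly more in every row), so the smuggler never plays it.
On the remaining 2×2 (Day, Night vs Sea, Air):
Let the inspector play Day with probability p. Expected payoff against Sea: (-5)p + (-8)(1−p) = 3p − 8; against Air: (-8)p + 1(1−p) = −9p + 1.
Setting these equal: 3p − 8 = −9p + 1 ⇒ 12p = 9 ⇒ p = 3/4, and the value is (3)·(3/4) − 8 = -23/4.
For the smuggler: with q = P(Sea), equating Day's and Night's payoffs gives 3q − 8 = −9q + 1 ⇒ q = 3/4.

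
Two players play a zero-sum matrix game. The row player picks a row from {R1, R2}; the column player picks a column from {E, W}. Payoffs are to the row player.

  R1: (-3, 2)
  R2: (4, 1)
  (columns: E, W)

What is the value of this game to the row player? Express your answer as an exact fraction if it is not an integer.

Row minima: R1 → -3, R2 → 1; maximin = 1.
Column maxima: E → 4, W → 2; minimax = 2.
1 ≠ 2, so there is no saddle point; optimal play is mixed.
Let the row player play R1 with probability p. Expected payoff against E: (-3)p + 4(1−p) = −7p + 4; against W: 2p + 1(1−p) = p + 1.
Setting these equal: −7p + 4 = p + 1 ⇒ −8p = -3 ⇒ p = 3/8, and the value is (-7)·(3/8) + 4 = 11/8.
For the column player: with q = P(E), equating R1's and R2's payoffs gives −5q + 2 = 3q + 1 ⇒ q = 1/8.

11/8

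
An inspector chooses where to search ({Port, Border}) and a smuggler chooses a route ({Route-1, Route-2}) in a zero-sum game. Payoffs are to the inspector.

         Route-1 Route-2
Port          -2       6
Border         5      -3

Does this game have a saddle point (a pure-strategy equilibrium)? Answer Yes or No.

No

Row minima: Port → -2, Border → -3; maximin = -2.
Column maxima: Route-1 → 5, Route-2 → 6; minimax = 5.
-2 ≠ 5, so no pure-strategy equilibrium exists.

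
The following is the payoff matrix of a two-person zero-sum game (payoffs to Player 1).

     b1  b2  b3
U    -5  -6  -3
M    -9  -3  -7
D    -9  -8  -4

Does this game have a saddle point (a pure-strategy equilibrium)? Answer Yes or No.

Row minima: U → -6, M → -9, D → -9; maximin = -6.
Column maxima: b1 → -5, b2 → -3, b3 → -3; minimax = -5.
-6 ≠ -5, so no pure-strategy equilibrium exists.

No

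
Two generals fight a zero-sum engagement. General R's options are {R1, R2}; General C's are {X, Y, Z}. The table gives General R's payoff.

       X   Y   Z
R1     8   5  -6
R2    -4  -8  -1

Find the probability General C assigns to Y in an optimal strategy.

5/18

Row minima: R1 → -6, R2 → -8; maximin = -6.
Column maxima: X → 8, Y → 5, Z → -1; minimax = -1.
-6 ≠ -1, so there is no saddle point; optimal play is mixed.
X is strictly dominated by Y (it gives General R strictly more in every row), so General C never plays it.
On the remaining 2×2 (R1, R2 vs Y, Z):
Let General R play R1 with probability p. Expected payoff against Y: 5p + (-8)(1−p) = 13p − 8; against Z: (-6)p + (-1)(1−p) = −5p − 1.
Setting these equal: 13p − 8 = −5p − 1 ⇒ 18p = 7 ⇒ p = 7/18, and the value is (13)·(7/18) − 8 = -53/18.
For General C: with q = P(Y), equating R1's and R2's payoffs gives 11q − 6 = −7q − 1 ⇒ q = 5/18.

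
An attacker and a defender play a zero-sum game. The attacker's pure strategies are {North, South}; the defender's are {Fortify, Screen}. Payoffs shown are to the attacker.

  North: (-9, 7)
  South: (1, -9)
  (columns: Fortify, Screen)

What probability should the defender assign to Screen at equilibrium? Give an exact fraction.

5/13

Row minima: North → -9, South → -9; maximin = -9.
Column maxima: Fortify → 1, Screen → 7; minimax = 1.
-9 ≠ 1, so there is no saddle point; optimal play is mixed.
Let the attacker play North with probability p. Expected payoff against Fortify: (-9)p + 1(1−p) = −10p + 1; against Screen: 7p + (-9)(1−p) = 16p − 9.
Setting these equal: −10p + 1 = 16p − 9 ⇒ −26p = -10 ⇒ p = 5/13, and the value is (-10)·(5/13) + 1 = -37/13.
For the defender: with q = P(Fortify), equating North's and South's payoffs gives −16q + 7 = 10q − 9 ⇒ q = 8/13.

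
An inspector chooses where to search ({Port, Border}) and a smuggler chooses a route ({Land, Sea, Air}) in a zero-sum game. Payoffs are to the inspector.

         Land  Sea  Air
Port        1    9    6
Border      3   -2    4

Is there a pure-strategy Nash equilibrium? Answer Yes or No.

No

Row minima: Port → 1, Border → -2; maximin = 1.
Column maxima: Land → 3, Sea → 9, Air → 6; minimax = 3.
1 ≠ 3, so no pure-strategy equilibrium exists.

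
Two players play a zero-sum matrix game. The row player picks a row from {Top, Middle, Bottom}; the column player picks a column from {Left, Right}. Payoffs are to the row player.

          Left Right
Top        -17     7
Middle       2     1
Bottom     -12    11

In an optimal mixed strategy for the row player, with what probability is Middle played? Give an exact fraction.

Row minima: Top → -17, Middle → 1, Bottom → -12; maximin = 1.
Column maxima: Left → 2, Right → 11; minimax = 2.
1 ≠ 2, so there is no saddle point; optimal play is mixed.
Top is strictly dominated by Bottom, so the row player never plays it.
On the remaining 2×2 (Middle, Bottom vs Left, Right):
Let the row player play Middle with probability p. Expected payoff against Left: 2p + (-12)(1−p) = 14p − 12; against Right: 1p + 11(1−p) = −10p + 11.
Setting these equal: 14p − 12 = −10p + 11 ⇒ 24p = 23 ⇒ p = 23/24, and the value is (14)·(23/24) − 12 = 17/12.
For the column player: with q = P(Left), equating Middle's and Bottom's payoffs gives q + 1 = −23q + 11 ⇒ q = 5/12.

23/24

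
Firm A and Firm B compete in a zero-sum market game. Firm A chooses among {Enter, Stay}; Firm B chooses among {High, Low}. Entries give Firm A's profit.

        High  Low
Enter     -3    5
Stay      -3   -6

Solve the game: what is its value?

Row minima: Enter → -3, Stay → -6; maximin = -3.
Column maxima: High → -3, Low → 5; minimax = -3.
Since maximin = minimax = -3, there is a saddle point and the value is -3.

-3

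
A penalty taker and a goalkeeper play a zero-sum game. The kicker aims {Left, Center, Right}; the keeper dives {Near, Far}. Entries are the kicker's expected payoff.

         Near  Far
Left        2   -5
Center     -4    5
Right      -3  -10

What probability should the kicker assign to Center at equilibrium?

7/16

Row minima: Left → -5, Center → -4, Right → -10; maximin = -4.
Column maxima: Near → 2, Far → 5; minimax = 2.
-4 ≠ 2, so there is no saddle point; optimal play is mixed.
Right is strictly dominated by Left, so the kicker never plays it.
On the remaining 2×2 (Left, Center vs Near, Far):
Let the kicker play Left with probability p. Expected payoff against Near: 2p + (-4)(1−p) = 6p − 4; against Far: (-5)p + 5(1−p) = −10p + 5.
Setting these equal: 6p − 4 = −10p + 5 ⇒ 16p = 9 ⇒ p = 9/16, and the value is (6)·(9/16) − 4 = -5/8.
For the keeper: with q = P(Near), equating Left's and Center's payoffs gives 7q − 5 = −9q + 5 ⇒ q = 5/8.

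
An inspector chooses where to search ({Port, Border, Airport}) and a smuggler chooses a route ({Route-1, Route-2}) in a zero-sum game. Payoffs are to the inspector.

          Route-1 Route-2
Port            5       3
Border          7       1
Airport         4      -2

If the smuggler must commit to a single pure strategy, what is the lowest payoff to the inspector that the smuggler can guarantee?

3

Column maxima: Route-1 → 7, Route-2 → 3.
The smallest of these is 3.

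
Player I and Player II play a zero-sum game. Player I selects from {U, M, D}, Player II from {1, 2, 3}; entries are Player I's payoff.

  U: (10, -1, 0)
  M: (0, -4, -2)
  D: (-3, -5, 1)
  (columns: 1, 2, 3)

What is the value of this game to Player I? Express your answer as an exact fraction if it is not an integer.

Row minima: U → -1, M → -4, D → -5; maximin = -1.
Column maxima: 1 → 10, 2 → -1, 3 → 1; minimax = -1.
Since maximin = minimax = -1, there is a saddle point and the value is -1.

-1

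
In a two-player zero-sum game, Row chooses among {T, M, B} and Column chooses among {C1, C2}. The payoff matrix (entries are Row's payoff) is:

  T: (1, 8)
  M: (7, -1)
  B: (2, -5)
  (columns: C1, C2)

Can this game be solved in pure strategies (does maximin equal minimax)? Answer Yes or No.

Row minima: T → 1, M → -1, B → -5; maximin = 1.
Column maxima: C1 → 7, C2 → 8; minimax = 7.
1 ≠ 7, so no pure-strategy equilibrium exists.

No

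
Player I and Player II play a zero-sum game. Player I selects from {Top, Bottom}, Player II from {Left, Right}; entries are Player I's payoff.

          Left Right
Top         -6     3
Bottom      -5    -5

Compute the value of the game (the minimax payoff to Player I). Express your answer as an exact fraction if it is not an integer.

Row minima: Top → -6, Bottom → -5; maximin = -5.
Column maxima: Left → -5, Right → 3; minimax = -5.
Since maximin = minimax = -5, there is a saddle point and the value is -5.

-5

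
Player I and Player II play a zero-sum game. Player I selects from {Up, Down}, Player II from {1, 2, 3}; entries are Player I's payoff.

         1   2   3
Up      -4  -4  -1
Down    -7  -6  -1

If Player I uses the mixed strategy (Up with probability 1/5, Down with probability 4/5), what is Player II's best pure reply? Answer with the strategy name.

If Player II plays 1, Player I's expected payoff is (1/5)·(-4) + (4/5)·(-7) = -32/5.
If Player II plays 2, Player I's expected payoff is (1/5)·(-4) + (4/5)·(-6) = -28/5.
If Player II plays 3, Player I's expected payoff is (1/5)·(-1) + (4/5)·(-1) = -1.
Player II minimizes Player I's payoff; the smallest is -32/5, so the best response is 1.

1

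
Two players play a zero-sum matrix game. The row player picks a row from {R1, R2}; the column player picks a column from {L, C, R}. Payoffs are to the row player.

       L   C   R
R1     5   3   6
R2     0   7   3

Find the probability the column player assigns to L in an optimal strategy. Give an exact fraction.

4/9

Row minima: R1 → 3, R2 → 0; maximin = 3.
Column maxima: L → 5, C → 7, R → 6; minimax = 5.
3 ≠ 5, so there is no saddle point; optimal play is mixed.
R is strictly dominated by L (it gives the row player strictly more in every row), so the column player never plays it.
On the remaining 2×2 (R1, R2 vs L, C):
Let the row player play R1 with probability p. Expected payoff against L: 5p + 0(1−p) = 5p; against C: 3p + 7(1−p) = −4p + 7.
Setting these equal: 5p = −4p + 7 ⇒ 9p = 7 ⇒ p = 7/9, and the value is (5)·(7/9) = 35/9.
For the column player: with q = P(L), equating R1's and R2's payoffs gives 2q + 3 = −7q + 7 ⇒ q = 4/9.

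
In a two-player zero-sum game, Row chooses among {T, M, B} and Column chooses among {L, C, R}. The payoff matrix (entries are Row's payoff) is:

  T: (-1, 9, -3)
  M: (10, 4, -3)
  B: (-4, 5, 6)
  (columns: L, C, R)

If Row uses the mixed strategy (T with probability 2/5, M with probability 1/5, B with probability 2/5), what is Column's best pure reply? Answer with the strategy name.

If Column plays L, Row's expected payoff is (2/5)·(-1) + (1/5)·10 + (2/5)·(-4) = 0.
If Column plays C, Row's expected payoff is (2/5)·9 + (1/5)·4 + (2/5)·5 = 32/5.
If Column plays R, Row's expected payoff is (2/5)·(-3) + (1/5)·(-3) + (2/5)·6 = 3/5.
Column minimizes Row's payoff; the smallest is 0, so the best response is L.

L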